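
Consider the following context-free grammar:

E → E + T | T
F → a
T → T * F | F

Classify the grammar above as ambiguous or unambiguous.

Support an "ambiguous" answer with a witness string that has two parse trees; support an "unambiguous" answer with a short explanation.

Unambiguous - every string in the language has a unique parse tree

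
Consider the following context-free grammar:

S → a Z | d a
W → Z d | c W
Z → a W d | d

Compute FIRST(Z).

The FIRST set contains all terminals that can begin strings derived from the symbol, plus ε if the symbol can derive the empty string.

We compute FIRST(Z) using the standard algorithm.
FIRST(S) = {a, d}
FIRST(W) = {a, c, d}
FIRST(Z) = {a, d}
Therefore, FIRST(Z) = {a, d}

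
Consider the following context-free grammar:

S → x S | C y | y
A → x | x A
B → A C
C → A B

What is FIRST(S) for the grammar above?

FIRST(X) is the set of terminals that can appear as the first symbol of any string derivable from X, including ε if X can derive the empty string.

We compute FIRST(S) using the standard algorithm.
FIRST(A) = {x}
FIRST(B) = {x}
FIRST(C) = {x}
FIRST(S) = {x, y}
Therefore, FIRST(S) = {x, y}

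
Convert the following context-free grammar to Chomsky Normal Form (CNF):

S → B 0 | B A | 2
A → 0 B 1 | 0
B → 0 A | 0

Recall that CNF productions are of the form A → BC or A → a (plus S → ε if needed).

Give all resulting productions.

T0 → 0; S → 2; T1 → 1; A → 0; B → 0; S → B T0; S → B A; A → T0 X0; X0 → B T1; B → T0 A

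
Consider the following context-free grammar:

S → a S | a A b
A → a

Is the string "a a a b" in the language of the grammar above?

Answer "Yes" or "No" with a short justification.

Yes - a valid derivation exists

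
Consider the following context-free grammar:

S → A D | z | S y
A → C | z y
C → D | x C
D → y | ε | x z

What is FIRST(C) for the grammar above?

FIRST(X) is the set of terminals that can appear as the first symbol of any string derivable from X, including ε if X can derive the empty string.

We compute FIRST(C) using the standard algorithm.
FIRST(A) = {x, y, z, ε}
FIRST(C) = {x, y, ε}
FIRST(D) = {x, y, ε}
FIRST(S) = {x, y, z, ε}
Therefore, FIRST(C) = {x, y, ε}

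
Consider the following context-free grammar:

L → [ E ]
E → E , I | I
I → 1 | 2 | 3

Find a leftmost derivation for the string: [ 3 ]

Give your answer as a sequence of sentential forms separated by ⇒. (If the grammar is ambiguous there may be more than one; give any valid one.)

L ⇒ [ E ] ⇒ [ I ] ⇒ [ 3 ]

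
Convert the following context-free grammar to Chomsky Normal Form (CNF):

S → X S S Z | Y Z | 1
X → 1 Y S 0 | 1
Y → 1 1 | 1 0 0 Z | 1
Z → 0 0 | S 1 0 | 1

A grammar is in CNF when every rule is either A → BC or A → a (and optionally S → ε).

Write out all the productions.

S → 1; T1 → 1; T0 → 0; X → 1; Y → 1; Z → 1; S → X X0; X0 → S X1; X1 → S Z; S → Y Z; X → T1 X2; X2 → Y X3; X3 → S T0; Y → T1 T1; Y → T1 X4; X4 → T0 X5; X5 → T0 Z; Z → T0 T0; Z → S X6; X6 → T1 T0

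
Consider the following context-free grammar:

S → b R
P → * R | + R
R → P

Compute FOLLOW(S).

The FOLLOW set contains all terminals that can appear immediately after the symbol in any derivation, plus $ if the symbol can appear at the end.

We compute FOLLOW(S) using the standard algorithm.
FOLLOW(S) starts with {$}.
FIRST(P) = {*, +}
FIRST(R) = {*, +}
FIRST(S) = {b}
FOLLOW(P) = {$}
FOLLOW(R) = {$}
FOLLOW(S) = {$}
Therefore, FOLLOW(S) = {$}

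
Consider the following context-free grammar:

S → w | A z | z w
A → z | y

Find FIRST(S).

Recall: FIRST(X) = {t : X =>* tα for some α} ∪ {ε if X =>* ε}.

We compute FIRST(S) using the standard algorithm.
FIRST(A) = {y, z}
FIRST(S) = {w, y, z}
Therefore, FIRST(S) = {w, y, z}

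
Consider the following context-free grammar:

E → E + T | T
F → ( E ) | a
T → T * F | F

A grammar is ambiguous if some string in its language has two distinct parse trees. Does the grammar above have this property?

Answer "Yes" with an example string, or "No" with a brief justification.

No - the grammar is unambiguous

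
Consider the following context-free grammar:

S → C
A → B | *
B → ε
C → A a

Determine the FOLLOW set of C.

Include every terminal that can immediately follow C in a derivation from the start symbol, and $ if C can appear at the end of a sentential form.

We compute FOLLOW(C) using the standard algorithm.
FOLLOW(S) starts with {$}.
FIRST(A) = {*, ε}
FIRST(B) = {ε}
FIRST(C) = {*, a}
FIRST(S) = {*, a}
FOLLOW(A) = {a}
FOLLOW(B) = {a}
FOLLOW(C) = {$}
FOLLOW(S) = {$}
Therefore, FOLLOW(C) = {$}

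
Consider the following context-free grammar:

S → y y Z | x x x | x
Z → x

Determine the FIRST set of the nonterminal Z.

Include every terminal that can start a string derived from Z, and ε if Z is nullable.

We compute FIRST(Z) using the standard algorithm.
FIRST(S) = {x, y}
FIRST(Z) = {x}
Therefore, FIRST(Z) = {x}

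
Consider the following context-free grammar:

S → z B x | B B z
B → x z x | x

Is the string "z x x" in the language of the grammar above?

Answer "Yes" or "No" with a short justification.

Yes - a valid derivation exists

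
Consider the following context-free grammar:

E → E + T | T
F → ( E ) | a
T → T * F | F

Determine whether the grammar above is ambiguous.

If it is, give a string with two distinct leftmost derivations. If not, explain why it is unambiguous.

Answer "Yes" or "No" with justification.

No - the grammar is unambiguous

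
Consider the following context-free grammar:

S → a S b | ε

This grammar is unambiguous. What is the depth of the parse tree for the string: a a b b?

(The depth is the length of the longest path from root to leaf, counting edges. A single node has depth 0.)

3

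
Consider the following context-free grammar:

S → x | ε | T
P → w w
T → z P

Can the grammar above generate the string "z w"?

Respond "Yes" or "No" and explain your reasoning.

No - no valid derivation exists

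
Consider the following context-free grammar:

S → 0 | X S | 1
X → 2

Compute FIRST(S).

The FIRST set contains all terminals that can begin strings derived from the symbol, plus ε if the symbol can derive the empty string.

We compute FIRST(S) using the standard algorithm.
FIRST(S) = {0, 1, 2}
FIRST(X) = {2}
Therefore, FIRST(S) = {0, 1, 2}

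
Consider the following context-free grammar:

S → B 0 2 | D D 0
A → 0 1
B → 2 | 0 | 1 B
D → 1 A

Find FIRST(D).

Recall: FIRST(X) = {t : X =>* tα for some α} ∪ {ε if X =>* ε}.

We compute FIRST(D) using the standard algorithm.
FIRST(A) = {0}
FIRST(B) = {0, 1, 2}
FIRST(D) = {1}
FIRST(S) = {0, 1, 2}
Therefore, FIRST(D) = {1}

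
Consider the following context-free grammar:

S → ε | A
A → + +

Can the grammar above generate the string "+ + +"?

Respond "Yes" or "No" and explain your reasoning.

No - no valid derivation exists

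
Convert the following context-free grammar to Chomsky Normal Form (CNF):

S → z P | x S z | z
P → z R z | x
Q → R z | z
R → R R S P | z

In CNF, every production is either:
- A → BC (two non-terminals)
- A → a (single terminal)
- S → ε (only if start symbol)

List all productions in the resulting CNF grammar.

TZ → z; TX → x; S → z; P → x; Q → z; R → z; S → TZ P; S → TX X0; X0 → S TZ; P → TZ X1; X1 → R TZ; Q → R TZ; R → R X2; X2 → R X3; X3 → S P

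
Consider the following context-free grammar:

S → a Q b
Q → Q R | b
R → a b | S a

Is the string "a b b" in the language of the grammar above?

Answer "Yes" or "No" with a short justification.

Yes - a valid derivation exists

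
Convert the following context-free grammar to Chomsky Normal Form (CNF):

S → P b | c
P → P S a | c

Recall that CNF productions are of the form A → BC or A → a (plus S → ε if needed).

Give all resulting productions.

TB → b; S → c; TA → a; P → c; S → P TB; P → P X0; X0 → S TA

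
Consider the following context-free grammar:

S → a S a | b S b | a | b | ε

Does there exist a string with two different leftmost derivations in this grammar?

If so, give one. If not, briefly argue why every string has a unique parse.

No - every string in the language has a unique leftmost derivation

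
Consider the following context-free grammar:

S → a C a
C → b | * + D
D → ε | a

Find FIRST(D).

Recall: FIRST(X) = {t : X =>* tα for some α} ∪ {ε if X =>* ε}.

We compute FIRST(D) using the standard algorithm.
FIRST(C) = {*, b}
FIRST(D) = {a, ε}
FIRST(S) = {a}
Therefore, FIRST(D) = {a, ε}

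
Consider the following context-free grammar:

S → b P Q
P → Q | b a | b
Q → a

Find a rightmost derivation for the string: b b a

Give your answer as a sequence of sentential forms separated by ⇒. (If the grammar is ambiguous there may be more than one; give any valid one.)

S ⇒ b P Q ⇒ b P a ⇒ b b a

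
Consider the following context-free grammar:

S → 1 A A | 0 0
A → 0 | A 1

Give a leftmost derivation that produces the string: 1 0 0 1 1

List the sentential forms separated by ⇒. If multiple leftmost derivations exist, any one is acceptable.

S ⇒ 1 A A ⇒ 1 0 A ⇒ 1 0 A 1 ⇒ 1 0 A 1 1 ⇒ 1 0 0 1 1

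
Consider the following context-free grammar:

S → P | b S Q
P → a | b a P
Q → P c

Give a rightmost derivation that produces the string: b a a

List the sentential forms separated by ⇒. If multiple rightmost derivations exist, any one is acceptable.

S ⇒ P ⇒ b a P ⇒ b a a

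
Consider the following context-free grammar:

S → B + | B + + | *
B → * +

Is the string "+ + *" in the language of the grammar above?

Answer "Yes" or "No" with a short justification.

No - no valid derivation exists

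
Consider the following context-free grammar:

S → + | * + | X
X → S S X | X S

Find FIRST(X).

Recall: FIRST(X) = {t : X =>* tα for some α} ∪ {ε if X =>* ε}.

We compute FIRST(X) using the standard algorithm.
FIRST(S) = {*, +}
FIRST(X) = {*, +}
Therefore, FIRST(X) = {*, +}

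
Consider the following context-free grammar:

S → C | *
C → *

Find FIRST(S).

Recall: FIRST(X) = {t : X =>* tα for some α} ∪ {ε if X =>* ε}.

We compute FIRST(S) using the standard algorithm.
FIRST(C) = {*}
FIRST(S) = {*}
Therefore, FIRST(S) = {*}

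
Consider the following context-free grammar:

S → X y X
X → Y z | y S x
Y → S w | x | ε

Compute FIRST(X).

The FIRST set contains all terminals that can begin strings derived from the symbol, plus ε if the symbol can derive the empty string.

We compute FIRST(X) using the standard algorithm.
FIRST(S) = {x, y, z}
FIRST(X) = {x, y, z}
FIRST(Y) = {x, y, z, ε}
Therefore, FIRST(X) = {x, y, z}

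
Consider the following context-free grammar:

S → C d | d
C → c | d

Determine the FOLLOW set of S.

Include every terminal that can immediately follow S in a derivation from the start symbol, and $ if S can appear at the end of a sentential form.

We compute FOLLOW(S) using the standard algorithm.
FOLLOW(S) starts with {$}.
FIRST(C) = {c, d}
FIRST(S) = {c, d}
FOLLOW(C) = {d}
FOLLOW(S) = {$}
Therefore, FOLLOW(S) = {$}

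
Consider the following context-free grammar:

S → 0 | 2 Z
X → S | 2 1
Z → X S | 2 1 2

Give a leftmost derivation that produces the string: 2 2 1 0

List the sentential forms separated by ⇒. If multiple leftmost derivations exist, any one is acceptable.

S ⇒ 2 Z ⇒ 2 X S ⇒ 2 2 1 S ⇒ 2 2 1 0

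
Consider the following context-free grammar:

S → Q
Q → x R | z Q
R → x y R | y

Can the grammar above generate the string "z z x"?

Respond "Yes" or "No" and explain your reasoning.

No - no valid derivation exists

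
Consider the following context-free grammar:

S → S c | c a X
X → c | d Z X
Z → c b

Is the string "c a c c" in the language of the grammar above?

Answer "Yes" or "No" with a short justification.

Yes - a valid derivation exists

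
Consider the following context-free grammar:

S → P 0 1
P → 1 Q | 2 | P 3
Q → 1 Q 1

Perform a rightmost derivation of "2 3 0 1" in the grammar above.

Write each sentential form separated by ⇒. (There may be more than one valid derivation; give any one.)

S ⇒ P 0 1 ⇒ P 3 0 1 ⇒ 2 3 0 1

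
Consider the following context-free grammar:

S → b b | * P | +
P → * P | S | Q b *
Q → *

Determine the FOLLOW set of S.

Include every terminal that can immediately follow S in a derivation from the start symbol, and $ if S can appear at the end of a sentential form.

We compute FOLLOW(S) using the standard algorithm.
FOLLOW(S) starts with {$}.
FIRST(P) = {*, +, b}
FIRST(Q) = {*}
FIRST(S) = {*, +, b}
FOLLOW(P) = {$}
FOLLOW(Q) = {b}
FOLLOW(S) = {$}
Therefore, FOLLOW(S) = {$}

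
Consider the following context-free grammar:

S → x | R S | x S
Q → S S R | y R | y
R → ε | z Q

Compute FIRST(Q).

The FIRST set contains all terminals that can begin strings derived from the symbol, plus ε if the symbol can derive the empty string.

We compute FIRST(Q) using the standard algorithm.
FIRST(Q) = {x, y, z}
FIRST(R) = {z, ε}
FIRST(S) = {x, z}
Therefore, FIRST(Q) = {x, y, z}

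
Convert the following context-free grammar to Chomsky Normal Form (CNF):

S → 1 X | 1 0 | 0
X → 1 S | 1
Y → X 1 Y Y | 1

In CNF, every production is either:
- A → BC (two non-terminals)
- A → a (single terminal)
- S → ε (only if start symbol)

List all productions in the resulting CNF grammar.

T1 → 1; T0 → 0; S → 0; X → 1; Y → 1; S → T1 X; S → T1 T0; X → T1 S; Y → X X0; X0 → T1 X1; X1 → Y Y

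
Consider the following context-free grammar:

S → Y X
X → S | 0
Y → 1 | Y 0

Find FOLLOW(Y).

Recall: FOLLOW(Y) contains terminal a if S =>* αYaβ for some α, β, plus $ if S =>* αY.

We compute FOLLOW(Y) using the standard algorithm.
FOLLOW(S) starts with {$}.
FIRST(S) = {1}
FIRST(X) = {0, 1}
FIRST(Y) = {1}
FOLLOW(S) = {$}
FOLLOW(X) = {$}
FOLLOW(Y) = {0, 1}
Therefore, FOLLOW(Y) = {0, 1}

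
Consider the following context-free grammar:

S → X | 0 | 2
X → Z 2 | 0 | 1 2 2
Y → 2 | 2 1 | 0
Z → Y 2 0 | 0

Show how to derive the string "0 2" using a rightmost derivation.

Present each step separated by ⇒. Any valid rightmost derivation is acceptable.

S ⇒ X ⇒ Z 2 ⇒ 0 2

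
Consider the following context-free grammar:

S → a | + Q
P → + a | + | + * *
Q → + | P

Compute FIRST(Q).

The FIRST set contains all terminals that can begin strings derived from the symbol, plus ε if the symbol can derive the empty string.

We compute FIRST(Q) using the standard algorithm.
FIRST(P) = {+}
FIRST(Q) = {+}
FIRST(S) = {+, a}
Therefore, FIRST(Q) = {+}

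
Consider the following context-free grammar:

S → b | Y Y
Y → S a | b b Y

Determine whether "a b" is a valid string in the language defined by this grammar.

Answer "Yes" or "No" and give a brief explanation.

No - no valid derivation exists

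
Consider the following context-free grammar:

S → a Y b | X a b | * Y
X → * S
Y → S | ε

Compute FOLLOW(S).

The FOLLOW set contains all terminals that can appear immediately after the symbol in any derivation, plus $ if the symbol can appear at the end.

We compute FOLLOW(S) using the standard algorithm.
FOLLOW(S) starts with {$}.
FIRST(S) = {*, a}
FIRST(X) = {*}
FIRST(Y) = {*, a, ε}
FOLLOW(S) = {$, a, b}
FOLLOW(X) = {a}
FOLLOW(Y) = {$, a, b}
Therefore, FOLLOW(S) = {$, a, b}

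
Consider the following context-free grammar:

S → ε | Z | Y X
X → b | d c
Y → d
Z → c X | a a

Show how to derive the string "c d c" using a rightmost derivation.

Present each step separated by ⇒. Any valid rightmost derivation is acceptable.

S ⇒ Z ⇒ c X ⇒ c d c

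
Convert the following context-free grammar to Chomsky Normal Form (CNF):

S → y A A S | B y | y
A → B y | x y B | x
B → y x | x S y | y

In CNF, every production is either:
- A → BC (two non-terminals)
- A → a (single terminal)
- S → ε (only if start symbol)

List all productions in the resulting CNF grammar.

TY → y; S → y; TX → x; A → x; B → y; S → TY X0; X0 → A X1; X1 → A S; S → B TY; A → B TY; A → TX X2; X2 → TY B; B → TY TX; B → TX X3; X3 → S TY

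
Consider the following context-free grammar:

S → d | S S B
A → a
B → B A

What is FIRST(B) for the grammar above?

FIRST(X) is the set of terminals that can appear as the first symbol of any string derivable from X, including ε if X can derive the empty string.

We compute FIRST(B) using the standard algorithm.
FIRST(A) = {a}
FIRST(B) = {}
FIRST(S) = {d}
Therefore, FIRST(B) = {}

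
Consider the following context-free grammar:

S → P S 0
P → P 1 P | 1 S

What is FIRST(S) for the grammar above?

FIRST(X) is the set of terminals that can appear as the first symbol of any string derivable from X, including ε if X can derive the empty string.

We compute FIRST(S) using the standard algorithm.
FIRST(P) = {1}
FIRST(S) = {1}
Therefore, FIRST(S) = {1}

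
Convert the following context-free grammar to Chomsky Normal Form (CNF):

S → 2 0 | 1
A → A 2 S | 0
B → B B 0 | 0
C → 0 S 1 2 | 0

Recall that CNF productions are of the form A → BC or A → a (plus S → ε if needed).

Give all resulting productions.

T2 → 2; T0 → 0; S → 1; A → 0; B → 0; T1 → 1; C → 0; S → T2 T0; A → A X0; X0 → T2 S; B → B X1; X1 → B T0; C → T0 X2; X2 → S X3; X3 → T1 T2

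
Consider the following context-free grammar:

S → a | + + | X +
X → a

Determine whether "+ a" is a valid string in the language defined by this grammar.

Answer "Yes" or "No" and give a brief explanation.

No - no valid derivation exists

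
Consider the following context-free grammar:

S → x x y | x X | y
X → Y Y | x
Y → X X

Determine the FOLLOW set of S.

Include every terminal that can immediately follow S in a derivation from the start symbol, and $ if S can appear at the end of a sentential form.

We compute FOLLOW(S) using the standard algorithm.
FOLLOW(S) starts with {$}.
FIRST(S) = {x, y}
FIRST(X) = {x}
FIRST(Y) = {x}
FOLLOW(S) = {$}
FOLLOW(X) = {$, x}
FOLLOW(Y) = {$, x}
Therefore, FOLLOW(S) = {$}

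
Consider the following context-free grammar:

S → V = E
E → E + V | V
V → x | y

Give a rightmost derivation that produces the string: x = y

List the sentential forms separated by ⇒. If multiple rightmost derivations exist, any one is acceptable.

S ⇒ V = E ⇒ V = V ⇒ V = y ⇒ x = y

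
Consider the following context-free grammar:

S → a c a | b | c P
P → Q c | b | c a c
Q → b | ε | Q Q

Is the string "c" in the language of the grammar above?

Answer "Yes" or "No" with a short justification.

No - no valid derivation exists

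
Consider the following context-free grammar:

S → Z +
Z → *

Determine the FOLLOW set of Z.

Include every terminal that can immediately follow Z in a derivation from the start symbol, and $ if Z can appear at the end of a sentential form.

We compute FOLLOW(Z) using the standard algorithm.
FOLLOW(S) starts with {$}.
FIRST(S) = {*}
FIRST(Z) = {*}
FOLLOW(S) = {$}
FOLLOW(Z) = {+}
Therefore, FOLLOW(Z) = {+}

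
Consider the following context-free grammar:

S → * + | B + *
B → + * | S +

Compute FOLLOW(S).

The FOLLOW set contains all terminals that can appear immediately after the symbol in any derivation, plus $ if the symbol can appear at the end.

We compute FOLLOW(S) using the standard algorithm.
FOLLOW(S) starts with {$}.
FIRST(B) = {*, +}
FIRST(S) = {*, +}
FOLLOW(B) = {+}
FOLLOW(S) = {$, +}
Therefore, FOLLOW(S) = {$, +}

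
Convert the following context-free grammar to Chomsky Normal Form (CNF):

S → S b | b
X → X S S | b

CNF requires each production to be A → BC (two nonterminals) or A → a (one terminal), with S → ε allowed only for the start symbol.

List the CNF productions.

TB → b; S → b; X → b; S → S TB; X → X X0; X0 → S S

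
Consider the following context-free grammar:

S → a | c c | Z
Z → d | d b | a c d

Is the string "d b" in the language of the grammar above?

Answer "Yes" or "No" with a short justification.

Yes - a valid derivation exists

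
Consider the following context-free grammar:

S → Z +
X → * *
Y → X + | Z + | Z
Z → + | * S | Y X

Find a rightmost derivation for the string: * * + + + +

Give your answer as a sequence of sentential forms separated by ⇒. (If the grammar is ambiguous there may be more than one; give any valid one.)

S ⇒ Z + ⇒ * S + ⇒ * Z + + ⇒ * * S + + ⇒ * * Z + + + ⇒ * * + + + +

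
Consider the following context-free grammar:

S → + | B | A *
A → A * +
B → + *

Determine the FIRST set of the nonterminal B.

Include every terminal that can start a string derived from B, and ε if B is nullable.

We compute FIRST(B) using the standard algorithm.
FIRST(A) = {}
FIRST(B) = {+}
FIRST(S) = {+}
Therefore, FIRST(B) = {+}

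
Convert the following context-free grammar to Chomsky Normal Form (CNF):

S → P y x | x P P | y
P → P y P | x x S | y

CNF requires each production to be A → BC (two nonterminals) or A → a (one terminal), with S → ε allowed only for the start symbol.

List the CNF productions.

TY → y; TX → x; S → y; P → y; S → P X0; X0 → TY TX; S → TX X1; X1 → P P; P → P X2; X2 → TY P; P → TX X3; X3 → TX S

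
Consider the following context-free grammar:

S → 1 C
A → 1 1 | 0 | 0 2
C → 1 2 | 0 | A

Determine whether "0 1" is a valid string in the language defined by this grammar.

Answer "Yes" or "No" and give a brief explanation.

No - no valid derivation exists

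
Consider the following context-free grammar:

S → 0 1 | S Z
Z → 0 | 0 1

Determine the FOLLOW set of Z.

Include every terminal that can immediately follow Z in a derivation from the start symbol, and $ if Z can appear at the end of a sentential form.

We compute FOLLOW(Z) using the standard algorithm.
FOLLOW(S) starts with {$}.
FIRST(S) = {0}
FIRST(Z) = {0}
FOLLOW(S) = {$, 0}
FOLLOW(Z) = {$, 0}
Therefore, FOLLOW(Z) = {$, 0}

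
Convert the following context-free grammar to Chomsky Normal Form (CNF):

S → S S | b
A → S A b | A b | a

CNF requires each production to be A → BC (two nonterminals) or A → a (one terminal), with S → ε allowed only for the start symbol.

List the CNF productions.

S → b; TB → b; A → a; S → S S; A → S X0; X0 → A TB; A → A TB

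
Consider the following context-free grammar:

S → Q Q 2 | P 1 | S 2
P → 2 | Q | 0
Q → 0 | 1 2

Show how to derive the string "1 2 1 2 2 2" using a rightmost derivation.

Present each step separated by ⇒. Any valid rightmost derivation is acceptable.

S ⇒ S 2 ⇒ Q Q 2 2 ⇒ Q 1 2 2 2 ⇒ 1 2 1 2 2 2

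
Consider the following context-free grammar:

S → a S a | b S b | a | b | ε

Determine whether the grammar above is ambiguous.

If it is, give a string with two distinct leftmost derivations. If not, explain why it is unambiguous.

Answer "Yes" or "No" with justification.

No - the grammar is unambiguous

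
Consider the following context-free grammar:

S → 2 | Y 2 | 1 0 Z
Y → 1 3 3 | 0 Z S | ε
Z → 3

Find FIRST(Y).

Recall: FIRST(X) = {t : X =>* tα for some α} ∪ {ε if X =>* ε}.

We compute FIRST(Y) using the standard algorithm.
FIRST(S) = {0, 1, 2}
FIRST(Y) = {0, 1, ε}
FIRST(Z) = {3}
Therefore, FIRST(Y) = {0, 1, ε}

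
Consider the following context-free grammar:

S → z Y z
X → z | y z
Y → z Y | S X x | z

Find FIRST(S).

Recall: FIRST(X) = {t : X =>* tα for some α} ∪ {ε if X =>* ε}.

We compute FIRST(S) using the standard algorithm.
FIRST(S) = {z}
FIRST(X) = {y, z}
FIRST(Y) = {z}
Therefore, FIRST(S) = {z}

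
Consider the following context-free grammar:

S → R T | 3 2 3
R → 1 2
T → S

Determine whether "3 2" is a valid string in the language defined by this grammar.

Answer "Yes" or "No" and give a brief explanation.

No - no valid derivation exists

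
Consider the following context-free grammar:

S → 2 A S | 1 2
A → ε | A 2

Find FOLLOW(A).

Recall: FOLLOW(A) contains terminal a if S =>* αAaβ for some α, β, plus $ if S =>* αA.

We compute FOLLOW(A) using the standard algorithm.
FOLLOW(S) starts with {$}.
FIRST(A) = {2, ε}
FIRST(S) = {1, 2}
FOLLOW(A) = {1, 2}
FOLLOW(S) = {$}
Therefore, FOLLOW(A) = {1, 2}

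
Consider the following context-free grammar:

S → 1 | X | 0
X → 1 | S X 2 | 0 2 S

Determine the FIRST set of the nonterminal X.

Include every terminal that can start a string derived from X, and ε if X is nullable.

We compute FIRST(X) using the standard algorithm.
FIRST(S) = {0, 1}
FIRST(X) = {0, 1}
Therefore, FIRST(X) = {0, 1}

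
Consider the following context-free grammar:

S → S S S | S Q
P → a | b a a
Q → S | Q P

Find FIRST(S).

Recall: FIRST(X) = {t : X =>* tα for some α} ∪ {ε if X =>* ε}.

We compute FIRST(S) using the standard algorithm.
FIRST(P) = {a, b}
FIRST(Q) = {}
FIRST(S) = {}
Therefore, FIRST(S) = {}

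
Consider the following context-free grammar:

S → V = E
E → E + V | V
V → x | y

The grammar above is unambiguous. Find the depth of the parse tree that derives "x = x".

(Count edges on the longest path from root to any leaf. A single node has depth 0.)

3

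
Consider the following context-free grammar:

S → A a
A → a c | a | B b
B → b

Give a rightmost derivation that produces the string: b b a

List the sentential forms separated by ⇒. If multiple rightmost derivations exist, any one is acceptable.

S ⇒ A a ⇒ B b a ⇒ b b a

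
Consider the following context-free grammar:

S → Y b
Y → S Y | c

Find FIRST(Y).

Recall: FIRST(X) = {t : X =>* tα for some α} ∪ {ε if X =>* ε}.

We compute FIRST(Y) using the standard algorithm.
FIRST(S) = {c}
FIRST(Y) = {c}
Therefore, FIRST(Y) = {c}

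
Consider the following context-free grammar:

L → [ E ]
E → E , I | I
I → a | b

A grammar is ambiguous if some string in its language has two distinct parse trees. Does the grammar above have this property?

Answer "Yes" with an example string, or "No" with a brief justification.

No - the grammar is unambiguous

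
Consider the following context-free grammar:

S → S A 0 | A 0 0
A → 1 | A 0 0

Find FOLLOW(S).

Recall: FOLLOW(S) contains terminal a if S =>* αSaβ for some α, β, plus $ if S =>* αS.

We compute FOLLOW(S) using the standard algorithm.
FOLLOW(S) starts with {$}.
FIRST(A) = {1}
FIRST(S) = {1}
FOLLOW(A) = {0}
FOLLOW(S) = {$, 1}
Therefore, FOLLOW(S) = {$, 1}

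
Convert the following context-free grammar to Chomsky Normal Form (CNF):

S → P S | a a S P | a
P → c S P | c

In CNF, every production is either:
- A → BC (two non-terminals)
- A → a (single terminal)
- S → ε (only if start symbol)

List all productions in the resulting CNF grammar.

TA → a; S → a; TC → c; P → c; S → P S; S → TA X0; X0 → TA X1; X1 → S P; P → TC X2; X2 → S P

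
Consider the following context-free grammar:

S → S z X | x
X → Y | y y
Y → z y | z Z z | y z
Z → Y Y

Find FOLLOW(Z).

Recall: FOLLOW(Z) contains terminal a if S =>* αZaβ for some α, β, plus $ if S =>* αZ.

We compute FOLLOW(Z) using the standard algorithm.
FOLLOW(S) starts with {$}.
FIRST(S) = {x}
FIRST(X) = {y, z}
FIRST(Y) = {y, z}
FIRST(Z) = {y, z}
FOLLOW(S) = {$, z}
FOLLOW(X) = {$, z}
FOLLOW(Y) = {$, y, z}
FOLLOW(Z) = {z}
Therefore, FOLLOW(Z) = {z}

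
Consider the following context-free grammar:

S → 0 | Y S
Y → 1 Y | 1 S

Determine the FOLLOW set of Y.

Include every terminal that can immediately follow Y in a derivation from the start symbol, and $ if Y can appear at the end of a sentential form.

We compute FOLLOW(Y) using the standard algorithm.
FOLLOW(S) starts with {$}.
FIRST(S) = {0, 1}
FIRST(Y) = {1}
FOLLOW(S) = {$, 0, 1}
FOLLOW(Y) = {0, 1}
Therefore, FOLLOW(Y) = {0, 1}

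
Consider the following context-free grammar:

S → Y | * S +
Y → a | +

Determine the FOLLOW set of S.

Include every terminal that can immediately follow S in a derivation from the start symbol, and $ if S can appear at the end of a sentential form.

We compute FOLLOW(S) using the standard algorithm.
FOLLOW(S) starts with {$}.
FIRST(S) = {*, +, a}
FIRST(Y) = {+, a}
FOLLOW(S) = {$, +}
FOLLOW(Y) = {$, +}
Therefore, FOLLOW(S) = {$, +}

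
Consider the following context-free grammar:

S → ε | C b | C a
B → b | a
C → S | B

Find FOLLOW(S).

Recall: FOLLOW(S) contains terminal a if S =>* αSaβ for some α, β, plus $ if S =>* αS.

We compute FOLLOW(S) using the standard algorithm.
FOLLOW(S) starts with {$}.
FIRST(B) = {a, b}
FIRST(C) = {a, b, ε}
FIRST(S) = {a, b, ε}
FOLLOW(B) = {a, b}
FOLLOW(C) = {a, b}
FOLLOW(S) = {$, a, b}
Therefore, FOLLOW(S) = {$, a, b}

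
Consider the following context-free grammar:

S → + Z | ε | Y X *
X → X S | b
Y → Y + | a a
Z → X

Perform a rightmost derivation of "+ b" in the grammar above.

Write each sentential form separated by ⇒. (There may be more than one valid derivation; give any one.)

S ⇒ + Z ⇒ + X ⇒ + b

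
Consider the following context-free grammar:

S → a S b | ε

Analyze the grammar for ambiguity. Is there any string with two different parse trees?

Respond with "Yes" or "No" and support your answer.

No - the grammar is unambiguous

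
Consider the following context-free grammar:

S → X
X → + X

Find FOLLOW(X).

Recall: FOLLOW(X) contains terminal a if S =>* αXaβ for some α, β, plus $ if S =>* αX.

We compute FOLLOW(X) using the standard algorithm.
FOLLOW(S) starts with {$}.
FIRST(S) = {+}
FIRST(X) = {+}
FOLLOW(S) = {$}
FOLLOW(X) = {$}
Therefore, FOLLOW(X) = {$}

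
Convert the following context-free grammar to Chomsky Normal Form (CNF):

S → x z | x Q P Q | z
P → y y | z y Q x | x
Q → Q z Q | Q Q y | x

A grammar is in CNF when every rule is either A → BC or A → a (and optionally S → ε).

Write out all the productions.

TX → x; TZ → z; S → z; TY → y; P → x; Q → x; S → TX TZ; S → TX X0; X0 → Q X1; X1 → P Q; P → TY TY; P → TZ X2; X2 → TY X3; X3 → Q TX; Q → Q X4; X4 → TZ Q; Q → Q X5; X5 → Q TY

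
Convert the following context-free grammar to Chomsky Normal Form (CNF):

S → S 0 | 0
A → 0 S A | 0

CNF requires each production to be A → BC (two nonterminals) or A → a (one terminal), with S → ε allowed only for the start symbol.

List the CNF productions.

T0 → 0; S → 0; A → 0; S → S T0; A → T0 X0; X0 → S A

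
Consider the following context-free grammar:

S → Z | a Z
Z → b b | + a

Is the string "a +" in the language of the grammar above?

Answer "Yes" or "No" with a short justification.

No - no valid derivation exists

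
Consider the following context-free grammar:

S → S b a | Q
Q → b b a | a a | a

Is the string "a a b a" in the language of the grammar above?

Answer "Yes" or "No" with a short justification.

Yes - a valid derivation exists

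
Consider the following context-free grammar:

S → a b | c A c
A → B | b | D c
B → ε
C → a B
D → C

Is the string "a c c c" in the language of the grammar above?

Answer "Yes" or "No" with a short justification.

No - no valid derivation exists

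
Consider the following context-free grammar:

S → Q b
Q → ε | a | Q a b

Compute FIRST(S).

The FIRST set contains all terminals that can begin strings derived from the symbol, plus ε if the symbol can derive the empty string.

We compute FIRST(S) using the standard algorithm.
FIRST(Q) = {a, ε}
FIRST(S) = {a, b}
Therefore, FIRST(S) = {a, b}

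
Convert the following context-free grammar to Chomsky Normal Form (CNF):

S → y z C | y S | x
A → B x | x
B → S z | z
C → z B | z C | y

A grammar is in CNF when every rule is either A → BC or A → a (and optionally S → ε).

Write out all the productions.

TY → y; TZ → z; S → x; TX → x; A → x; B → z; C → y; S → TY X0; X0 → TZ C; S → TY S; A → B TX; B → S TZ; C → TZ B; C → TZ C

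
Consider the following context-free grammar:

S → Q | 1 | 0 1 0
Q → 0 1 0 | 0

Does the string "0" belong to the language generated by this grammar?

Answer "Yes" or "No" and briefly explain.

Yes - a valid derivation exists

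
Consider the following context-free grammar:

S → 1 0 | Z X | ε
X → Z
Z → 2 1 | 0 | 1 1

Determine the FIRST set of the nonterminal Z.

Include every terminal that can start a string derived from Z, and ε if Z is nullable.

We compute FIRST(Z) using the standard algorithm.
FIRST(S) = {0, 1, 2, ε}
FIRST(X) = {0, 1, 2}
FIRST(Z) = {0, 1, 2}
Therefore, FIRST(Z) = {0, 1, 2}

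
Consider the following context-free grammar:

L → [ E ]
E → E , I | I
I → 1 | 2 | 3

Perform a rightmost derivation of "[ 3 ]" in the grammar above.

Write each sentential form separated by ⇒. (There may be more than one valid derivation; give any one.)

L ⇒ [ E ] ⇒ [ I ] ⇒ [ 3 ]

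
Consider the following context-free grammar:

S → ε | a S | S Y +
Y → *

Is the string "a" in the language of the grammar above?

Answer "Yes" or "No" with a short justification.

Yes - a valid derivation exists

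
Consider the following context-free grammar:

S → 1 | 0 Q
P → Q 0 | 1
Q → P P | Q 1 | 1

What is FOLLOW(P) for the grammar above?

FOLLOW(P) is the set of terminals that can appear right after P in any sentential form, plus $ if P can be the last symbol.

We compute FOLLOW(P) using the standard algorithm.
FOLLOW(S) starts with {$}.
FIRST(P) = {1}
FIRST(Q) = {1}
FIRST(S) = {0, 1}
FOLLOW(P) = {$, 0, 1}
FOLLOW(Q) = {$, 0, 1}
FOLLOW(S) = {$}
Therefore, FOLLOW(P) = {$, 0, 1}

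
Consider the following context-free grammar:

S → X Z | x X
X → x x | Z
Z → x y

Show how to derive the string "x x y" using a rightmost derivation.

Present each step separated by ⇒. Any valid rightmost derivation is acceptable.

S ⇒ x X ⇒ x Z ⇒ x x y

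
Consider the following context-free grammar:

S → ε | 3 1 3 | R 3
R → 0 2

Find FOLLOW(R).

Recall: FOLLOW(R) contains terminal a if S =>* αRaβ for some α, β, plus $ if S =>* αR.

We compute FOLLOW(R) using the standard algorithm.
FOLLOW(S) starts with {$}.
FIRST(R) = {0}
FIRST(S) = {0, 3, ε}
FOLLOW(R) = {3}
FOLLOW(S) = {$}
Therefore, FOLLOW(R) = {3}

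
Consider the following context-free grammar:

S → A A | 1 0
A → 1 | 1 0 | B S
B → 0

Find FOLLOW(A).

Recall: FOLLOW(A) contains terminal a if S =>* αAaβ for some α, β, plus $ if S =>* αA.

We compute FOLLOW(A) using the standard algorithm.
FOLLOW(S) starts with {$}.
FIRST(A) = {0, 1}
FIRST(B) = {0}
FIRST(S) = {0, 1}
FOLLOW(A) = {$, 0, 1}
FOLLOW(B) = {0, 1}
FOLLOW(S) = {$, 0, 1}
Therefore, FOLLOW(A) = {$, 0, 1}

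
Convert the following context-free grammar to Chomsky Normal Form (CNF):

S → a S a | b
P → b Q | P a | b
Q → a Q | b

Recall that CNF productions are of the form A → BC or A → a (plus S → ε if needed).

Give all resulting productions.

TA → a; S → b; TB → b; P → b; Q → b; S → TA X0; X0 → S TA; P → TB Q; P → P TA; Q → TA Q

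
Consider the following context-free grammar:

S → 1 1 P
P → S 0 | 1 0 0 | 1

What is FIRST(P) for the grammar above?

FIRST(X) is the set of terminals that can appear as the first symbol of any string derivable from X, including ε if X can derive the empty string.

We compute FIRST(P) using the standard algorithm.
FIRST(P) = {1}
FIRST(S) = {1}
Therefore, FIRST(P) = {1}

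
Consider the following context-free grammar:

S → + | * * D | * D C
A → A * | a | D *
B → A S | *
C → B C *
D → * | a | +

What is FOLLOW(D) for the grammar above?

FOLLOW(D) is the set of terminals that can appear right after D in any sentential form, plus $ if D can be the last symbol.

We compute FOLLOW(D) using the standard algorithm.
FOLLOW(S) starts with {$}.
FIRST(A) = {*, +, a}
FIRST(B) = {*, +, a}
FIRST(C) = {*, +, a}
FIRST(D) = {*, +, a}
FIRST(S) = {*, +}
FOLLOW(A) = {*, +}
FOLLOW(B) = {*, +, a}
FOLLOW(C) = {$, *, +, a}
FOLLOW(D) = {$, *, +, a}
FOLLOW(S) = {$, *, +, a}
Therefore, FOLLOW(D) = {$, *, +, a}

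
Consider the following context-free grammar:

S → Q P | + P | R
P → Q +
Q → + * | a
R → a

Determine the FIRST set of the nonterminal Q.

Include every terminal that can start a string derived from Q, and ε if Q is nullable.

We compute FIRST(Q) using the standard algorithm.
FIRST(P) = {+, a}
FIRST(Q) = {+, a}
FIRST(R) = {a}
FIRST(S) = {+, a}
Therefore, FIRST(Q) = {+, a}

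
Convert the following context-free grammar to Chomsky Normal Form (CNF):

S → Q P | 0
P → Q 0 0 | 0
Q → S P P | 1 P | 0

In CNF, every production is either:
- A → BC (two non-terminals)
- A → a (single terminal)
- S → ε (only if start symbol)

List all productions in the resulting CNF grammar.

S → 0; T0 → 0; P → 0; T1 → 1; Q → 0; S → Q P; P → Q X0; X0 → T0 T0; Q → S X1; X1 → P P; Q → T1 P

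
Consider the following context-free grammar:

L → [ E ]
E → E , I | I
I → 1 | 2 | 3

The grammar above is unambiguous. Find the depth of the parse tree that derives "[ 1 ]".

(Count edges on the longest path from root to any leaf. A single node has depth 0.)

3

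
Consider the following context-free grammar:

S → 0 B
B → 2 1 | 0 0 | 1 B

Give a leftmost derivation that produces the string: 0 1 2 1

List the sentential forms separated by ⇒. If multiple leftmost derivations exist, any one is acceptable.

S ⇒ 0 B ⇒ 0 1 B ⇒ 0 1 2 1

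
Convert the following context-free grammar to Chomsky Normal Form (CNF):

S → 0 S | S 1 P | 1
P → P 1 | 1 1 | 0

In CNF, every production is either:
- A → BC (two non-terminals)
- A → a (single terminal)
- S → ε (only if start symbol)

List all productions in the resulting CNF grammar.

T0 → 0; T1 → 1; S → 1; P → 0; S → T0 S; S → S X0; X0 → T1 P; P → P T1; P → T1 T1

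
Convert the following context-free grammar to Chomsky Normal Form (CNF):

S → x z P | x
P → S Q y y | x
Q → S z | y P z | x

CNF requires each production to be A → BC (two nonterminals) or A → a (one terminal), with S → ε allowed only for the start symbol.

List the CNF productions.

TX → x; TZ → z; S → x; TY → y; P → x; Q → x; S → TX X0; X0 → TZ P; P → S X1; X1 → Q X2; X2 → TY TY; Q → S TZ; Q → TY X3; X3 → P TZ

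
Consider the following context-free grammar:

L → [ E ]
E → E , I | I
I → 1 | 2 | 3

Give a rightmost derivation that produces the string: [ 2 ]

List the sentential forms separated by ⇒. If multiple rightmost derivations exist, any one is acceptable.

L ⇒ [ E ] ⇒ [ I ] ⇒ [ 2 ]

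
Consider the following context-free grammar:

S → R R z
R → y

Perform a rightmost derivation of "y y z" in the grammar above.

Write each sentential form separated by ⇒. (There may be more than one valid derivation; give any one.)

S ⇒ R R z ⇒ R y z ⇒ y y z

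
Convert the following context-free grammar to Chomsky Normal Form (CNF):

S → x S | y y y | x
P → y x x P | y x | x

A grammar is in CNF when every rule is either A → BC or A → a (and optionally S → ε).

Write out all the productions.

TX → x; TY → y; S → x; P → x; S → TX S; S → TY X0; X0 → TY TY; P → TY X1; X1 → TX X2; X2 → TX P; P → TY TX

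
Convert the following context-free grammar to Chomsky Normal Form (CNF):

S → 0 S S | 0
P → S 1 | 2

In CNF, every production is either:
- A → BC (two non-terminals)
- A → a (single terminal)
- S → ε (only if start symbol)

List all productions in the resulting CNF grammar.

T0 → 0; S → 0; T1 → 1; P → 2; S → T0 X0; X0 → S S; P → S T1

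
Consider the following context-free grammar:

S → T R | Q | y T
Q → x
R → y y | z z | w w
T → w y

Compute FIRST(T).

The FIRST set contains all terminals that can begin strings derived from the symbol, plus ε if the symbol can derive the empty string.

We compute FIRST(T) using the standard algorithm.
FIRST(Q) = {x}
FIRST(R) = {w, y, z}
FIRST(S) = {w, x, y}
FIRST(T) = {w}
Therefore, FIRST(T) = {w}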